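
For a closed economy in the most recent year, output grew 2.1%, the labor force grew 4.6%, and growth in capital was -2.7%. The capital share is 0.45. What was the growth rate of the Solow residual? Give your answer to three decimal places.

0.785%

Labor's share = 1 − 0.45 = 0.55.
Capital: 0.45 × (-2.7) = -1.215 pp.
The labor force: 0.55 × 4.6 = 2.53 pp.
TFP growth = 2.1 − 1.315 = 0.785%.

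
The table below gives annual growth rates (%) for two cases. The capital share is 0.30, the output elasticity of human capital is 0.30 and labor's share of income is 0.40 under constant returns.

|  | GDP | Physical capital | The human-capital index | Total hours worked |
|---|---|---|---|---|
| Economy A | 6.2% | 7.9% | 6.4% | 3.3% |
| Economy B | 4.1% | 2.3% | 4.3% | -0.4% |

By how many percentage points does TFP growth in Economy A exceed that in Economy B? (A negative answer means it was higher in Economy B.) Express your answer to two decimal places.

-1.69 percentage points

Labor's share = 1 − 0.3 − 0.3 = 0.4.
Economy A: TFP = 6.2 − 2.37 − 1.92 − 1.32 = 0.59%.
Economy B: TFP = 4.1 − 0.69 − 1.29 + 0.16 = 2.28%.
Difference = 0.59 − (2.28) = -1.69 pp.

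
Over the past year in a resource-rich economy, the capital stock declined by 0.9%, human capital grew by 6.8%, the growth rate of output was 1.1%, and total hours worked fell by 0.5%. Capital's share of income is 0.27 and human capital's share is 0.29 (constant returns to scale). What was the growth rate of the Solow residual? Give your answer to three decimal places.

-0.409%

Labor's share = 1 − 0.27 − 0.29 = 0.44.
The capital stock: 0.27 × (-0.9) = -0.243 pp.
Human capital: 0.29 × 6.8 = 1.972 pp.
Total hours worked: 0.44 × (-0.5) = -0.22 pp.
TFP growth = 1.1 − 1.509 = -0.409%.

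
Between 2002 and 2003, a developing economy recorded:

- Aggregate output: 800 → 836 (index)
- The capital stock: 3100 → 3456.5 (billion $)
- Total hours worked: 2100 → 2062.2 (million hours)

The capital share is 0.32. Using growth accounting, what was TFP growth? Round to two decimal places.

Aggregate output growth = (836 − 800) / 800 = 4.5%.
The capital stock growth = (3456.5 − 3100) / 3100 = 11.5%.
Total hours worked growth = (2062.2 − 2100) / 2100 = -1.8%.
Labor's share = 1 − 0.32 = 0.68.
The capital stock: 0.32 × 11.5 = 3.68 pp.
Total hours worked: 0.68 × (-1.8) = -1.224 pp.
TFP growth = 4.5 − 2.456 = 2.044%.

TFP grew 2.04%.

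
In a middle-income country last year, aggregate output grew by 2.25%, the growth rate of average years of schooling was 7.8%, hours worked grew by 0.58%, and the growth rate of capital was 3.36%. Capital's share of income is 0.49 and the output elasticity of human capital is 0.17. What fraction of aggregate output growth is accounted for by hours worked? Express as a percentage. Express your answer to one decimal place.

Labor's share = 1 − 0.49 − 0.17 = 0.34.
Hours worked contributed 0.34 × 0.58 = 0.1972 pp.
Share of growth = 0.1972 / 2.25 × 100 = 8.764%.

Hours worked accounted for 8.8% of growth.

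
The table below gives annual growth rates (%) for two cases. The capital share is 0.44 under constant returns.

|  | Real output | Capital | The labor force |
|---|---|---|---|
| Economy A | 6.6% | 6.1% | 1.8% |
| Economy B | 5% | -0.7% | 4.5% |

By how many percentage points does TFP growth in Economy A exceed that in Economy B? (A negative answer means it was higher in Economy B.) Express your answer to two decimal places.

Labor's share = 1 − 0.44 = 0.56.
Economy A: TFP = 6.6 − 2.684 − 1.008 = 2.908%.
Economy B: TFP = 5 + 0.308 − 2.52 = 2.788%.
Difference = 2.908 − (2.788) = 0.12 pp.

0.12 percentage points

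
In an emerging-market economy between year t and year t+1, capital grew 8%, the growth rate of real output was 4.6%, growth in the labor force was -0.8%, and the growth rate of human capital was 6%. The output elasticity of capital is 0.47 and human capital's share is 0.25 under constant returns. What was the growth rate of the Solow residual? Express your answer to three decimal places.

-0.436%

Labor's share = 1 − 0.47 − 0.25 = 0.28.
Capital: 0.47 × 8 = 3.76 pp.
Human capital: 0.25 × 6 = 1.5 pp.
The labor force: 0.28 × (-0.8) = -0.224 pp.
TFP growth = 4.6 − 5.036 = -0.436%.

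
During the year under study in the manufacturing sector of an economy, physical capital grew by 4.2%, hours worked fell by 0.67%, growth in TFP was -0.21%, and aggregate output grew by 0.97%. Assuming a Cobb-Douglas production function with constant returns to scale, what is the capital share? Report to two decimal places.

gY = gA + α·gK + (1−α)·gL, so gY − gA − gL = α(gK − gL).
0.97 + 0.21 + 0.67 = α × (4.2 − (-0.67)).
1.85 = 4.87 α, so α = 0.3799.

0.38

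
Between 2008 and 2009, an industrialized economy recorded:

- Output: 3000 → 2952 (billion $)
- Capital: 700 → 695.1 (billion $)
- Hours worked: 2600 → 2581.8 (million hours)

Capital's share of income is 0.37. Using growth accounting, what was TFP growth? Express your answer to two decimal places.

-0.90%

Output growth = (2952 − 3000) / 3000 = -1.6%.
Capital growth = (695.1 − 700) / 700 = -0.7%.
Hours worked growth = (2581.8 − 2600) / 2600 = -0.7%.
Labor's share = 1 − 0.37 = 0.63.
Capital: 0.37 × (-0.7) = -0.259 pp.
Hours worked: 0.63 × (-0.7) = -0.441 pp.
TFP growth = -1.6 + 0.7 = -0.9%.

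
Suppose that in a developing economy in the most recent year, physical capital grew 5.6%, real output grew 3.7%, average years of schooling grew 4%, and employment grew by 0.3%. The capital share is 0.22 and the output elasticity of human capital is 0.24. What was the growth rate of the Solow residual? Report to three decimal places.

Labor's share = 1 − 0.22 − 0.24 = 0.54.
Physical capital: 0.22 × 5.6 = 1.232 pp.
Average years of schooling: 0.24 × 4 = 0.96 pp.
Employment: 0.54 × 0.3 = 0.162 pp.
TFP growth = 3.7 − 2.354 = 1.346%.

The Solow residual grew 1.346%.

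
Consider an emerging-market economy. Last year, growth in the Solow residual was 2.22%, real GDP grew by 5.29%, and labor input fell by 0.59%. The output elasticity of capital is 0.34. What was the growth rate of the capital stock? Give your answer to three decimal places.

10.175%

Labor's share = 1 − 0.34 = 0.66.
gY = gA + 0.66×(-0.59) + 0.34×g.
0.34×g = 5.29 − 2.22 + 0.3894 = 3.4594.
g = 3.4594 / 0.34 = 10.17471%.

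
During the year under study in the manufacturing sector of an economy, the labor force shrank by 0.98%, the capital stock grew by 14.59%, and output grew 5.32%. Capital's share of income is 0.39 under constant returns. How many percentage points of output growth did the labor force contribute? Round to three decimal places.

-0.598 pp

Labor's share = 1 − 0.39 = 0.61.
Contribution = share × growth = 0.61 × (-0.98) = -0.5978 pp.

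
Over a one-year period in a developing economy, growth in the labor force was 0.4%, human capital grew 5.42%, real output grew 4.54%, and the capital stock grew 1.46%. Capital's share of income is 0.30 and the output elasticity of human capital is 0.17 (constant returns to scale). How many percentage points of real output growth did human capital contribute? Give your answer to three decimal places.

0.921

Contribution = share × growth = 0.17 × 5.42 = 0.9214 pp.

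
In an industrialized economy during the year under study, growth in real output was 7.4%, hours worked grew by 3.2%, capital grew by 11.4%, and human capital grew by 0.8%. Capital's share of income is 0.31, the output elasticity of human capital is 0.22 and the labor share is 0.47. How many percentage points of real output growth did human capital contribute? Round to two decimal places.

Contribution = share × growth = 0.22 × 0.8 = 0.176 pp.

0.18 percentage points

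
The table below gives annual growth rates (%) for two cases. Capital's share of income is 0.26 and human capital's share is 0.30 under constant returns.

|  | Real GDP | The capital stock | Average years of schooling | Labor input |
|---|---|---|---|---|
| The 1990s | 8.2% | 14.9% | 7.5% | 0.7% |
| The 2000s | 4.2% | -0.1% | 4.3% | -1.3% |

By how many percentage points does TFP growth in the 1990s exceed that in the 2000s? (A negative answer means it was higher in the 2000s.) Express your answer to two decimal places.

Labor's share = 1 − 0.26 − 0.3 = 0.44.
The 1990s: TFP = 8.2 − 3.874 − 2.25 − 0.308 = 1.768%.
The 2000s: TFP = 4.2 + 0.026 − 1.29 + 0.572 = 3.508%.
Difference = 1.768 − (3.508) = -1.74 pp.

-1.74 percentage points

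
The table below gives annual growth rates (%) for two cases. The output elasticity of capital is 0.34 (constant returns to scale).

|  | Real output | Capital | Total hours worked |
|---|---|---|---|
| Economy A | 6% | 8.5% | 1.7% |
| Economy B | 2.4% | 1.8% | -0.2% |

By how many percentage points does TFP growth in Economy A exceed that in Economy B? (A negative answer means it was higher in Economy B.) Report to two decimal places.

Labor's share = 1 − 0.34 = 0.66.
Economy A: TFP = 6 − 2.89 − 1.122 = 1.988%.
Economy B: TFP = 2.4 − 0.612 + 0.132 = 1.92%.
Difference = 1.988 − (1.92) = 0.068 pp.

0.07 percentage points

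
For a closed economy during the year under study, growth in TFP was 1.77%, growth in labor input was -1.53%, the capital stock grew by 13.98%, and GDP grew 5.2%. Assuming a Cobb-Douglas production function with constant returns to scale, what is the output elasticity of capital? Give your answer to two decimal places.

gY = gA + α·gK + (1−α)·gL, so gY − gA − gL = α(gK − gL).
5.2 − 1.77 + 1.53 = α × (13.98 − (-1.53)).
4.96 = 15.51 α, so α = 0.3198.

The output elasticity of capital is 0.32.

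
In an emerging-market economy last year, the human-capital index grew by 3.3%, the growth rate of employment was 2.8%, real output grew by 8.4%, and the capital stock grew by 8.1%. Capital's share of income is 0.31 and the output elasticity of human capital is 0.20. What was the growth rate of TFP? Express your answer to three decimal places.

Labor's share = 1 − 0.31 − 0.2 = 0.49.
The capital stock: 0.31 × 8.1 = 2.511 pp.
The human-capital index: 0.2 × 3.3 = 0.66 pp.
Employment: 0.49 × 2.8 = 1.372 pp.
TFP growth = 8.4 − 4.543 = 3.857%.

TFP grew 3.857%.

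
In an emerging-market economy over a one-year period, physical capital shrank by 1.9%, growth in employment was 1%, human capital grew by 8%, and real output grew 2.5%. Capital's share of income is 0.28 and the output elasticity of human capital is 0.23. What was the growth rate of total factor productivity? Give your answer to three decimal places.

Labor's share = 1 − 0.28 − 0.23 = 0.49.
Physical capital: 0.28 × (-1.9) = -0.532 pp.
Human capital: 0.23 × 8 = 1.84 pp.
Employment: 0.49 × 1 = 0.49 pp.
TFP growth = 2.5 − 1.798 = 0.702%.

0.702%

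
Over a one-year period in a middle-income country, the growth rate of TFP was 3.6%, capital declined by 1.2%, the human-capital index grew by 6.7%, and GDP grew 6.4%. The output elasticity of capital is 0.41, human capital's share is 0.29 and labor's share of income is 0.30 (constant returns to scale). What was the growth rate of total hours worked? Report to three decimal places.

Labor's share = 1 − 0.41 − 0.29 = 0.3.
gY = gA + 0.41×(-1.2) + 0.29×6.7 + 0.3×g.
0.3×g = 6.4 − 3.6 − 1.451 = 1.349.
g = 1.349 / 0.3 = 4.49667%.

Total hours worked grew 4.497%.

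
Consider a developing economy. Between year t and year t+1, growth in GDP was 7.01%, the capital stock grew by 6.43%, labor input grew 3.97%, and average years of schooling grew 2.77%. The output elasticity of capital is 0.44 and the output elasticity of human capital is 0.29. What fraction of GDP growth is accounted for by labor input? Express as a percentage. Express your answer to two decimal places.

Labor's share = 1 − 0.44 − 0.29 = 0.27.
Labor input contributed 0.27 × 3.97 = 1.0719 pp.
Share of growth = 1.0719 / 7.01 × 100 = 15.291%.

Labor input accounted for 15.29% of growth.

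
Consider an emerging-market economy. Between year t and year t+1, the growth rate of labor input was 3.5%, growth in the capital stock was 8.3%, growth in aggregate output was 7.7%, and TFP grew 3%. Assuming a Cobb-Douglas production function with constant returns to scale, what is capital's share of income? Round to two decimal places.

gY = gA + α·gK + (1−α)·gL, so gY − gA − gL = α(gK − gL).
7.7 − 3 − 3.5 = α × (8.3 − 3.5).
1.2 = 4.8 α, so α = 0.25.

α = 0.25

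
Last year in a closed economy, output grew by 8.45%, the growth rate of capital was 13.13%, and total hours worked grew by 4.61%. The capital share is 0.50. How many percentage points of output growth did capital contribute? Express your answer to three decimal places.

6.565

Contribution = share × growth = 0.5 × 13.13 = 6.565 pp.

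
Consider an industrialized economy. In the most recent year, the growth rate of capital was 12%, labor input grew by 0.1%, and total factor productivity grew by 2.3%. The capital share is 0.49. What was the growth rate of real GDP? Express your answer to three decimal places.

Labor's share = 1 − 0.49 = 0.51.
Capital: 0.49 × 12 = 5.88 pp.
Labor input: 0.51 × 0.1 = 0.051 pp.
Output growth = 2.3 + 5.931 = 8.231%.

8.231%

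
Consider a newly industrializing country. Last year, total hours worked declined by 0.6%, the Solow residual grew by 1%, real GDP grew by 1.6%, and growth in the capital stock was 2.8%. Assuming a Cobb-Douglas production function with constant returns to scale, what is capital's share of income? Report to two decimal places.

gY = gA + α·gK + (1−α)·gL, so gY − gA − gL = α(gK − gL).
1.6 − 1 + 0.6 = α × (2.8 − (-0.6)).
1.2 = 3.4 α, so α = 0.3529.

0.35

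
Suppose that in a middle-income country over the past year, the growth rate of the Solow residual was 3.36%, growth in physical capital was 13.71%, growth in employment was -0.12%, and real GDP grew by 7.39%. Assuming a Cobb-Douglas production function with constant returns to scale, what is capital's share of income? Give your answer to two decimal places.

α = 0.30

gY = gA + α·gK + (1−α)·gL, so gY − gA − gL = α(gK − gL).
7.39 − 3.36 + 0.12 = α × (13.71 − (-0.12)).
4.15 = 13.83 α, so α = 0.3001.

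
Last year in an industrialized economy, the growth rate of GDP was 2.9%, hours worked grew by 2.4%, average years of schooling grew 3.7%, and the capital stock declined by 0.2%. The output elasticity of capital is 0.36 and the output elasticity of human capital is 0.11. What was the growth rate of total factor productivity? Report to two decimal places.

Labor's share = 1 − 0.36 − 0.11 = 0.53.
The capital stock: 0.36 × (-0.2) = -0.072 pp.
Average years of schooling: 0.11 × 3.7 = 0.407 pp.
Hours worked: 0.53 × 2.4 = 1.272 pp.
TFP growth = 2.9 − 1.607 = 1.293%.

Total factor productivity growth was 1.29%.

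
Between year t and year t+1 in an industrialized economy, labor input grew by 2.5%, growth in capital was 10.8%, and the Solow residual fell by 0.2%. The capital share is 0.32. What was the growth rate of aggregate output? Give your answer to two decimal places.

4.96%

Labor's share = 1 − 0.32 = 0.68.
Capital: 0.32 × 10.8 = 3.456 pp.
Labor input: 0.68 × 2.5 = 1.7 pp.
Output growth = -0.2 + 5.156 = 4.956%.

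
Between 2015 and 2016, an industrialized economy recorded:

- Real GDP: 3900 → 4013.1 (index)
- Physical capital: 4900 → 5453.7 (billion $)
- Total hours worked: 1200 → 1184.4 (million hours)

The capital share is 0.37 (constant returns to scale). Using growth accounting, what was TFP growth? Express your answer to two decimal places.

-0.46%

Real GDP growth = (4013.1 − 3900) / 3900 = 2.9%.
Physical capital growth = (5453.7 − 4900) / 4900 = 11.3%.
Total hours worked growth = (1184.4 − 1200) / 1200 = -1.3%.
Labor's share = 1 − 0.37 = 0.63.
Physical capital: 0.37 × 11.3 = 4.181 pp.
Total hours worked: 0.63 × (-1.3) = -0.819 pp.
TFP growth = 2.9 − 3.362 = -0.462%.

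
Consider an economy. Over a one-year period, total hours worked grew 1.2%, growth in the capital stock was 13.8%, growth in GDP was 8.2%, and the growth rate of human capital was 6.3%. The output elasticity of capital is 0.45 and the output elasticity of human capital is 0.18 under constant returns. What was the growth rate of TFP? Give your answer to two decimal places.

0.41%

Labor's share = 1 − 0.45 − 0.18 = 0.37.
The capital stock: 0.45 × 13.8 = 6.21 pp.
Human capital: 0.18 × 6.3 = 1.134 pp.
Total hours worked: 0.37 × 1.2 = 0.444 pp.
TFP growth = 8.2 − 7.788 = 0.412%.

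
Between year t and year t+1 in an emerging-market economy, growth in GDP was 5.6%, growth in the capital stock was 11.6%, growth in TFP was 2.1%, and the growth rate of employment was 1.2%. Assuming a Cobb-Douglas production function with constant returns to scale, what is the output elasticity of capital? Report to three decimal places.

gY = gA + α·gK + (1−α)·gL, so gY − gA − gL = α(gK − gL).
5.6 − 2.1 − 1.2 = α × (11.6 − 1.2).
2.3 = 10.4 α, so α = 0.22115.

0.221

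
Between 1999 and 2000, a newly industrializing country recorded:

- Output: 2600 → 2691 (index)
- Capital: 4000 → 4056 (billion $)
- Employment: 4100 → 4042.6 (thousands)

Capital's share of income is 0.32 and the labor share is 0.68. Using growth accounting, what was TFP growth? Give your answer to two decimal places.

Output growth = (2691 − 2600) / 2600 = 3.5%.
Capital growth = (4056 − 4000) / 4000 = 1.4%.
Employment growth = (4042.6 − 4100) / 4100 = -1.4%.
Labor's share = 1 − 0.32 = 0.68.
Capital: 0.32 × 1.4 = 0.448 pp.
Employment: 0.68 × (-1.4) = -0.952 pp.
TFP growth = 3.5 + 0.504 = 4.004%.

4.00%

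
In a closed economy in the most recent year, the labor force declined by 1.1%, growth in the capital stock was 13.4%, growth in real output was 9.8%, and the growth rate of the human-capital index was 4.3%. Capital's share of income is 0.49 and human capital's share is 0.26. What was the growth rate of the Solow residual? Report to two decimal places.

2.39%

Labor's share = 1 − 0.49 − 0.26 = 0.25.
The capital stock: 0.49 × 13.4 = 6.566 pp.
The human-capital index: 0.26 × 4.3 = 1.118 pp.
The labor force: 0.25 × (-1.1) = -0.275 pp.
TFP growth = 9.8 − 7.409 = 2.391%.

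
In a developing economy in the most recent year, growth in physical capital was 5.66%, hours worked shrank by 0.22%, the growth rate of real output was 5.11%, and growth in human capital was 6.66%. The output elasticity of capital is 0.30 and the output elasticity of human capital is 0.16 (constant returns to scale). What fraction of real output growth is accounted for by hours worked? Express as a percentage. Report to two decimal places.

Labor's share = 1 − 0.3 − 0.16 = 0.54.
Hours worked contributed 0.54 × (-0.22) = -0.1188 pp.
Share of growth = -0.1188 / 5.11 × 100 = -2.3249%.

Hours worked accounted for -2.32% of growth.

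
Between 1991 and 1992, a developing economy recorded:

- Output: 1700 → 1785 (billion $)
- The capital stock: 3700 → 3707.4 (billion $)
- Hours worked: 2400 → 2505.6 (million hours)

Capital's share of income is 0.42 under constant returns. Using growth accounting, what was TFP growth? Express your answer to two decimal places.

Output growth = (1785 − 1700) / 1700 = 5%.
The capital stock growth = (3707.4 − 3700) / 3700 = 0.2%.
Hours worked growth = (2505.6 − 2400) / 2400 = 4.4%.
Labor's share = 1 − 0.42 = 0.58.
The capital stock: 0.42 × 0.2 = 0.084 pp.
Hours worked: 0.58 × 4.4 = 2.552 pp.
TFP growth = 5 − 2.636 = 2.364%.

2.36%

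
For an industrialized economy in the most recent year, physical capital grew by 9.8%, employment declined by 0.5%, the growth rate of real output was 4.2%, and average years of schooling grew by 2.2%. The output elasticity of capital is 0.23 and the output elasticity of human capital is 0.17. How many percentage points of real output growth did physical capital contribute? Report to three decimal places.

2.254 pp

Contribution = share × growth = 0.23 × 9.8 = 2.254 pp.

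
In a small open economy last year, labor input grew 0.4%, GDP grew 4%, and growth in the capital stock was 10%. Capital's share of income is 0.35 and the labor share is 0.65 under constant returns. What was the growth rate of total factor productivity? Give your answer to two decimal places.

Total factor productivity grew 0.24%.

Labor's share = 1 − 0.35 = 0.65.
The capital stock: 0.35 × 10 = 3.5 pp.
Labor input: 0.65 × 0.4 = 0.26 pp.
TFP growth = 4 − 3.76 = 0.24%.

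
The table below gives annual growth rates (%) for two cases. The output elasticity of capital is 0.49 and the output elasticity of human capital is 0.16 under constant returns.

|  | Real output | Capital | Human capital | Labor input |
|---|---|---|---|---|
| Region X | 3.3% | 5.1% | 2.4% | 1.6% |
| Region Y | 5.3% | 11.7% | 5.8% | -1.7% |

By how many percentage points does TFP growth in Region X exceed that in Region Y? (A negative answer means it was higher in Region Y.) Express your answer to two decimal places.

Labor's share = 1 − 0.49 − 0.16 = 0.35.
Region X: TFP = 3.3 − 2.499 − 0.384 − 0.56 = -0.143%.
Region Y: TFP = 5.3 − 5.733 − 0.928 + 0.595 = -0.766%.
Difference = -0.143 − (-0.766) = 0.623 pp.

0.62 percentage points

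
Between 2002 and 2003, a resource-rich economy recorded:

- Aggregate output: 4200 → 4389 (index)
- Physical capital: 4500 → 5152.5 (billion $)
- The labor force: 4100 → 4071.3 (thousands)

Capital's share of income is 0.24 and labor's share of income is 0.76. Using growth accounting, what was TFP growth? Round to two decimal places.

Aggregate output growth = (4389 − 4200) / 4200 = 4.5%.
Physical capital growth = (5152.5 − 4500) / 4500 = 14.5%.
The labor force growth = (4071.3 − 4100) / 4100 = -0.7%.
Labor's share = 1 − 0.24 = 0.76.
Physical capital: 0.24 × 14.5 = 3.48 pp.
The labor force: 0.76 × (-0.7) = -0.532 pp.
TFP growth = 4.5 − 2.948 = 1.552%.

1.55%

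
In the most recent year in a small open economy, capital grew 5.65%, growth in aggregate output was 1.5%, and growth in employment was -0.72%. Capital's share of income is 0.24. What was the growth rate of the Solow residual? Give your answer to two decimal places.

Labor's share = 1 − 0.24 = 0.76.
Capital: 0.24 × 5.65 = 1.356 pp.
Employment: 0.76 × (-0.72) = -0.5472 pp.
TFP growth = 1.5 − 0.8088 = 0.6912%.

0.69%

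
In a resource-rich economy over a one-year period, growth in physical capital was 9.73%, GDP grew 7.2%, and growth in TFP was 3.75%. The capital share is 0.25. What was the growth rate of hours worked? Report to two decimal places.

Labor's share = 1 − 0.25 = 0.75.
gY = gA + 0.25×9.73 + 0.75×g.
0.75×g = 7.2 − 3.75 − 2.4325 = 1.0175.
g = 1.0175 / 0.75 = 1.3567%.

Hours worked grew 1.36%.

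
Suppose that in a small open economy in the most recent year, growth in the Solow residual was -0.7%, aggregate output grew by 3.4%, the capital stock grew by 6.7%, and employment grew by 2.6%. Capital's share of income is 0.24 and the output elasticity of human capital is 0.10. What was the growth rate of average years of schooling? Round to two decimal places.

Labor's share = 1 − 0.24 − 0.1 = 0.66.
gY = gA + 0.24×6.7 + 0.66×2.6 + 0.1×g.
0.1×g = 3.4 + 0.7 − 3.324 = 0.776.
g = 0.776 / 0.1 = 7.76%.

Average years of schooling growth was 7.76%.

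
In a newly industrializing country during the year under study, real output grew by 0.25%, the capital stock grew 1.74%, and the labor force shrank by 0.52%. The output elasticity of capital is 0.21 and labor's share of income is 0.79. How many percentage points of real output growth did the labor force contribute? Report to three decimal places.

-0.411 percentage points

Labor's share = 1 − 0.21 = 0.79.
Contribution = share × growth = 0.79 × (-0.52) = -0.4108 pp.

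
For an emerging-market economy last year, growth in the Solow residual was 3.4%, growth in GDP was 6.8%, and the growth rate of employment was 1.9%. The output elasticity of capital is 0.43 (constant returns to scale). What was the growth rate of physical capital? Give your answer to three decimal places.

5.388%

Labor's share = 1 − 0.43 = 0.57.
gY = gA + 0.57×1.9 + 0.43×g.
0.43×g = 6.8 − 3.4 − 1.083 = 2.317.
g = 2.317 / 0.43 = 5.38837%.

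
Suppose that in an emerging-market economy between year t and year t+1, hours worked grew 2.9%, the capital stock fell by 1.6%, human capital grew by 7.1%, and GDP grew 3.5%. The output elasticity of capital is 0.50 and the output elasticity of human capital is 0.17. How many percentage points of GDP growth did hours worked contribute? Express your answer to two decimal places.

Labor's share = 1 − 0.5 − 0.17 = 0.33.
Contribution = share × growth = 0.33 × 2.9 = 0.957 pp.

0.96 pp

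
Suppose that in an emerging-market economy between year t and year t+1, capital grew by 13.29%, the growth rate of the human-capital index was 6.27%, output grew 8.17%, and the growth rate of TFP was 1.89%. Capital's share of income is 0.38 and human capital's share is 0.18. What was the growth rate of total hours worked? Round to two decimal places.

Labor's share = 1 − 0.38 − 0.18 = 0.44.
gY = gA + 0.38×13.29 + 0.18×6.27 + 0.44×g.
0.44×g = 8.17 − 1.89 − 6.1788 = 0.1012.
g = 0.1012 / 0.44 = 0.23%.

0.23%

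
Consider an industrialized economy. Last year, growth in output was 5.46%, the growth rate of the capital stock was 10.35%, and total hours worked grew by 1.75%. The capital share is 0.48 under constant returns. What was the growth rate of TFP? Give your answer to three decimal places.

-0.418%

Labor's share = 1 − 0.48 = 0.52.
The capital stock: 0.48 × 10.35 = 4.968 pp.
Total hours worked: 0.52 × 1.75 = 0.91 pp.
TFP growth = 5.46 − 5.878 = -0.418%.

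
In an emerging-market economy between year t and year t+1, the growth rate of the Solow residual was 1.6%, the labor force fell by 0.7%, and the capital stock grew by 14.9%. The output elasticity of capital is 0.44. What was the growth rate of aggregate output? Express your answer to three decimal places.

Labor's share = 1 − 0.44 = 0.56.
The capital stock: 0.44 × 14.9 = 6.556 pp.
The labor force: 0.56 × (-0.7) = -0.392 pp.
Output growth = 1.6 + 6.164 = 7.764%.

7.764%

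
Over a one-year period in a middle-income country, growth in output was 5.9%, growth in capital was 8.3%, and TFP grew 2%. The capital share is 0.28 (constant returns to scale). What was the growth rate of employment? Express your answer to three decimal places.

2.189%

Labor's share = 1 − 0.28 = 0.72.
gY = gA + 0.28×8.3 + 0.72×g.
0.72×g = 5.9 − 2 − 2.324 = 1.576.
g = 1.576 / 0.72 = 2.18889%.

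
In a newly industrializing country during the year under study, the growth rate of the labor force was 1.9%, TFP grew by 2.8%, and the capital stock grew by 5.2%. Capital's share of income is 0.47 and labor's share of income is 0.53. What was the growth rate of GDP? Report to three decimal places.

GDP grew 6.251%.

Labor's share = 1 − 0.47 = 0.53.
The capital stock: 0.47 × 5.2 = 2.444 pp.
The labor force: 0.53 × 1.9 = 1.007 pp.
Output growth = 2.8 + 3.451 = 6.251%.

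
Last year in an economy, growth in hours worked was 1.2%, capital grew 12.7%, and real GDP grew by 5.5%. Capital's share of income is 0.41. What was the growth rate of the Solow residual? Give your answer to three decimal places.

Labor's share = 1 − 0.41 = 0.59.
Capital: 0.41 × 12.7 = 5.207 pp.
Hours worked: 0.59 × 1.2 = 0.708 pp.
TFP growth = 5.5 − 5.915 = -0.415%.

-0.415%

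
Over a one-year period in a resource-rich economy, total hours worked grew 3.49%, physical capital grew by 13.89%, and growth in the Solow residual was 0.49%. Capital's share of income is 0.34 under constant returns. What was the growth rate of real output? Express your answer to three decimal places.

Labor's share = 1 − 0.34 = 0.66.
Physical capital: 0.34 × 13.89 = 4.7226 pp.
Total hours worked: 0.66 × 3.49 = 2.3034 pp.
Output growth = 0.49 + 7.026 = 7.516%.

7.516%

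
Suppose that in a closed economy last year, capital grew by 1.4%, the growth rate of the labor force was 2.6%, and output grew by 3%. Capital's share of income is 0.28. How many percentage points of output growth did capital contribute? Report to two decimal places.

0.39

Contribution = share × growth = 0.28 × 1.4 = 0.392 pp.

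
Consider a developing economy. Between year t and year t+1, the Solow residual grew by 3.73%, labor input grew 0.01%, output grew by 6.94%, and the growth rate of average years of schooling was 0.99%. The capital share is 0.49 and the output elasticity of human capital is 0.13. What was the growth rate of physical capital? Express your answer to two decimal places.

Labor's share = 1 − 0.49 − 0.13 = 0.38.
gY = gA + 0.13×0.99 + 0.38×0.01 + 0.49×g.
0.49×g = 6.94 − 3.73 − 0.1325 = 3.0775.
g = 3.0775 / 0.49 = 6.2806%.

6.28%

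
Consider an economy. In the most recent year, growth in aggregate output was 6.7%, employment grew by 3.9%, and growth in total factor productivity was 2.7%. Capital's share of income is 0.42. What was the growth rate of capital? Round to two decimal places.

Labor's share = 1 − 0.42 = 0.58.
gY = gA + 0.58×3.9 + 0.42×g.
0.42×g = 6.7 − 2.7 − 2.262 = 1.738.
g = 1.738 / 0.42 = 4.1381%.

4.14%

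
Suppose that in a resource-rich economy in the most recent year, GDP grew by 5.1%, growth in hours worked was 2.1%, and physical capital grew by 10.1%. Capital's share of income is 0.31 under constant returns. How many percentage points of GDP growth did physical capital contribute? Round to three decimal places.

3.131 percentage points

Contribution = share × growth = 0.31 × 10.1 = 3.131 pp.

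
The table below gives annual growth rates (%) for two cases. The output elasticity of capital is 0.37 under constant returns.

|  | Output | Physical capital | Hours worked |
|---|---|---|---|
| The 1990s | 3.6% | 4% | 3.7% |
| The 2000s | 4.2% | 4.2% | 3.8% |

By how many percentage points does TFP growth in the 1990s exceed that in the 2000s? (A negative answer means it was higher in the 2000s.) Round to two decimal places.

-0.46 percentage points

Labor's share = 1 − 0.37 = 0.63.
The 1990s: TFP = 3.6 − 1.48 − 2.331 = -0.211%.
The 2000s: TFP = 4.2 − 1.554 − 2.394 = 0.252%.
Difference = -0.211 − (0.252) = -0.463 pp.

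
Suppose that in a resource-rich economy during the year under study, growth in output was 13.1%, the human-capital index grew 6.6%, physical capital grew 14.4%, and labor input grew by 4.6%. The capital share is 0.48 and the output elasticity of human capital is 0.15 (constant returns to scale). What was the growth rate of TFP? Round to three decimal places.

TFP grew 3.496%.

Labor's share = 1 − 0.48 − 0.15 = 0.37.
Physical capital: 0.48 × 14.4 = 6.912 pp.
The human-capital index: 0.15 × 6.6 = 0.99 pp.
Labor input: 0.37 × 4.6 = 1.702 pp.
TFP growth = 13.1 − 9.604 = 3.496%.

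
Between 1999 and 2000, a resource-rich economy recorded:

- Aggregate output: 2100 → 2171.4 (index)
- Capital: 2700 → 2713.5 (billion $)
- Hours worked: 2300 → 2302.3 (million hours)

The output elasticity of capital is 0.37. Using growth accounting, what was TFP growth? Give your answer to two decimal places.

TFP growth was 3.15%.

Aggregate output growth = (2171.4 − 2100) / 2100 = 3.4%.
Capital growth = (2713.5 − 2700) / 2700 = 0.5%.
Hours worked growth = (2302.3 − 2300) / 2300 = 0.1%.
Labor's share = 1 − 0.37 = 0.63.
Capital: 0.37 × 0.5 = 0.185 pp.
Hours worked: 0.63 × 0.1 = 0.063 pp.
TFP growth = 3.4 − 0.248 = 3.152%.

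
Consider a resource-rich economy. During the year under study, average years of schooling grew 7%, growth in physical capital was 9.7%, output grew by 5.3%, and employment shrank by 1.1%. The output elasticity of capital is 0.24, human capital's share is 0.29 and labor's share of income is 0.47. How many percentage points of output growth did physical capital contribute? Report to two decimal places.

Contribution = share × growth = 0.24 × 9.7 = 2.328 pp.

2.33 pp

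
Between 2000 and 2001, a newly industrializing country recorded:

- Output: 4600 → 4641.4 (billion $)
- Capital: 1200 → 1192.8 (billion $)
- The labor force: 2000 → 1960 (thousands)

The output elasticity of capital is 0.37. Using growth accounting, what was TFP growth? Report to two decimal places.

Output growth = (4641.4 − 4600) / 4600 = 0.9%.
Capital growth = (1192.8 − 1200) / 1200 = -0.6%.
The labor force growth = (1960 − 2000) / 2000 = -2%.
Labor's share = 1 − 0.37 = 0.63.
Capital: 0.37 × (-0.6) = -0.222 pp.
The labor force: 0.63 × (-2) = -1.26 pp.
TFP growth = 0.9 + 1.482 = 2.382%.

TFP growth was 2.38%.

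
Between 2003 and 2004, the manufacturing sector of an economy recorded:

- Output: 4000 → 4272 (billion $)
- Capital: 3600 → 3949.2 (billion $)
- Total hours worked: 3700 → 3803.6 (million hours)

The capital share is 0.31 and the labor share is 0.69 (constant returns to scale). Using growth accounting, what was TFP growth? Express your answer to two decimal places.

Output growth = (4272 − 4000) / 4000 = 6.8%.
Capital growth = (3949.2 − 3600) / 3600 = 9.7%.
Total hours worked growth = (3803.6 − 3700) / 3700 = 2.8%.
Labor's share = 1 − 0.31 = 0.69.
Capital: 0.31 × 9.7 = 3.007 pp.
Total hours worked: 0.69 × 2.8 = 1.932 pp.
TFP growth = 6.8 − 4.939 = 1.861%.

1.86%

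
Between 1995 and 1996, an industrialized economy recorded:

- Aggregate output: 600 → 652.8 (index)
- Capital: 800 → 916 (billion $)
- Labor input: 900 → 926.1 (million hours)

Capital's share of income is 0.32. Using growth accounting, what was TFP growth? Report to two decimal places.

Aggregate output growth = (652.8 − 600) / 600 = 8.8%.
Capital growth = (916 − 800) / 800 = 14.5%.
Labor input growth = (926.1 − 900) / 900 = 2.9%.
Labor's share = 1 − 0.32 = 0.68.
Capital: 0.32 × 14.5 = 4.64 pp.
Labor input: 0.68 × 2.9 = 1.972 pp.
TFP growth = 8.8 − 6.612 = 2.188%.

2.19%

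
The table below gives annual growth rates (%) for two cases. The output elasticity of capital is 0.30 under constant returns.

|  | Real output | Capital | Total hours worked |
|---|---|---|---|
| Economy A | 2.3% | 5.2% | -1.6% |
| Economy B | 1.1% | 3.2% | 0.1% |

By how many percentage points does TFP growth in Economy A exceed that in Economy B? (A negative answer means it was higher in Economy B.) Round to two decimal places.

Labor's share = 1 − 0.3 = 0.7.
Economy A: TFP = 2.3 − 1.56 + 1.12 = 1.86%.
Economy B: TFP = 1.1 − 0.96 − 0.07 = 0.07%.
Difference = 1.86 − (0.07) = 1.79 pp.

1.79 percentage points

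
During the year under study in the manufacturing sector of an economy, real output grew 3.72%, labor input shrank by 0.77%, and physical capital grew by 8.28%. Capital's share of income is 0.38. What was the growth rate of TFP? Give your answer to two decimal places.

1.05%

Labor's share = 1 − 0.38 = 0.62.
Physical capital: 0.38 × 8.28 = 3.1464 pp.
Labor input: 0.62 × (-0.77) = -0.4774 pp.
TFP growth = 3.72 − 2.669 = 1.051%.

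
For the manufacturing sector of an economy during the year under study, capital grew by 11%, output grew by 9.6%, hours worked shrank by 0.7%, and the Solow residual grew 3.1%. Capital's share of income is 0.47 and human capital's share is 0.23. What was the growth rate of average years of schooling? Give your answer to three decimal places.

Labor's share = 1 − 0.47 − 0.23 = 0.3.
gY = gA + 0.47×11 + 0.3×(-0.7) + 0.23×g.
0.23×g = 9.6 − 3.1 − 4.96 = 1.54.
g = 1.54 / 0.23 = 6.69565%.

6.696%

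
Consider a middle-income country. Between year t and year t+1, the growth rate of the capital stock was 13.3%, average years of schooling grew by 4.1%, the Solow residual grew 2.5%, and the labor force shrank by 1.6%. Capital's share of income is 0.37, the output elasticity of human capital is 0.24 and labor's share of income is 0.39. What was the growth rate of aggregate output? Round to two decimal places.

7.78%

Labor's share = 1 − 0.37 − 0.24 = 0.39.
The capital stock: 0.37 × 13.3 = 4.921 pp.
Average years of schooling: 0.24 × 4.1 = 0.984 pp.
The labor force: 0.39 × (-1.6) = -0.624 pp.
Output growth = 2.5 + 5.281 = 7.781%.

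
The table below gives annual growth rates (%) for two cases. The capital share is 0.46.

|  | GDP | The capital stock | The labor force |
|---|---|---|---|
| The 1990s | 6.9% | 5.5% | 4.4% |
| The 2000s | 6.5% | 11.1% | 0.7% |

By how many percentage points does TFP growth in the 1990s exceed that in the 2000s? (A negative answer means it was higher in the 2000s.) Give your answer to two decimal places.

0.98 percentage points

Labor's share = 1 − 0.46 = 0.54.
The 1990s: TFP = 6.9 − 2.53 − 2.376 = 1.994%.
The 2000s: TFP = 6.5 − 5.106 − 0.378 = 1.016%.
Difference = 1.994 − (1.016) = 0.978 pp.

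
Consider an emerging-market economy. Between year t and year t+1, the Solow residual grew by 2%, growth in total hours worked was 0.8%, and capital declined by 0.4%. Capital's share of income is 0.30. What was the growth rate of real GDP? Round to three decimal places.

2.440%

Labor's share = 1 − 0.3 = 0.7.
Capital: 0.3 × (-0.4) = -0.12 pp.
Total hours worked: 0.7 × 0.8 = 0.56 pp.
Output growth = 2 + 0.44 = 2.44%.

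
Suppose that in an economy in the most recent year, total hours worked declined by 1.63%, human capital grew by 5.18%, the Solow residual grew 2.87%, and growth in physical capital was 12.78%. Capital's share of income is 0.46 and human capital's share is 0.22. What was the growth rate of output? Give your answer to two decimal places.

Labor's share = 1 − 0.46 − 0.22 = 0.32.
Physical capital: 0.46 × 12.78 = 5.8788 pp.
Human capital: 0.22 × 5.18 = 1.1396 pp.
Total hours worked: 0.32 × (-1.63) = -0.5216 pp.
Output growth = 2.87 + 6.4968 = 9.3668%.

9.37%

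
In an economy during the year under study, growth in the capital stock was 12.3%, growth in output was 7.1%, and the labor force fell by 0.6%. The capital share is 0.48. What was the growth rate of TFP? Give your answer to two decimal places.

1.51%

Labor's share = 1 − 0.48 = 0.52.
The capital stock: 0.48 × 12.3 = 5.904 pp.
The labor force: 0.52 × (-0.6) = -0.312 pp.
TFP growth = 7.1 − 5.592 = 1.508%.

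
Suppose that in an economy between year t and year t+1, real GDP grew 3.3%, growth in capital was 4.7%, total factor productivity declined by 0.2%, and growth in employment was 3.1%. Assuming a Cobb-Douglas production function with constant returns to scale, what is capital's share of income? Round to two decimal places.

0.25

gY = gA + α·gK + (1−α)·gL, so gY − gA − gL = α(gK − gL).
3.3 + 0.2 − 3.1 = α × (4.7 − 3.1).
0.4 = 1.6 α, so α = 0.25.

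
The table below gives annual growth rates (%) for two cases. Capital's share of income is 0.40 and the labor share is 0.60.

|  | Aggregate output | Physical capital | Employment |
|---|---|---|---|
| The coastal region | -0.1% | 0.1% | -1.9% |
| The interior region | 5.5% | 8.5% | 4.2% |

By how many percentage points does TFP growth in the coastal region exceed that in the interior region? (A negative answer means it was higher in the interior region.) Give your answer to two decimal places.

Labor's share = 1 − 0.4 = 0.6.
The coastal region: TFP = -0.1 − 0.04 + 1.14 = 1%.
The interior region: TFP = 5.5 − 3.4 − 2.52 = -0.42%.
Difference = 1 − (-0.42) = 1.42 pp.

1.42 percentage points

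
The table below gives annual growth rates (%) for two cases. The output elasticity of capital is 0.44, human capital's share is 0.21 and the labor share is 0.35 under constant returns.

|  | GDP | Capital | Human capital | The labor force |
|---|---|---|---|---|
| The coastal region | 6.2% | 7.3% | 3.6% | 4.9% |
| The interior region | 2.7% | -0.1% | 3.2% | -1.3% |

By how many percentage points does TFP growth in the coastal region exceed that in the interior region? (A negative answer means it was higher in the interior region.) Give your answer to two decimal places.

-2.01 percentage points

Labor's share = 1 − 0.44 − 0.21 = 0.35.
The coastal region: TFP = 6.2 − 3.212 − 0.756 − 1.715 = 0.517%.
The interior region: TFP = 2.7 + 0.044 − 0.672 + 0.455 = 2.527%.
Difference = 0.517 − (2.527) = -2.01 pp.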